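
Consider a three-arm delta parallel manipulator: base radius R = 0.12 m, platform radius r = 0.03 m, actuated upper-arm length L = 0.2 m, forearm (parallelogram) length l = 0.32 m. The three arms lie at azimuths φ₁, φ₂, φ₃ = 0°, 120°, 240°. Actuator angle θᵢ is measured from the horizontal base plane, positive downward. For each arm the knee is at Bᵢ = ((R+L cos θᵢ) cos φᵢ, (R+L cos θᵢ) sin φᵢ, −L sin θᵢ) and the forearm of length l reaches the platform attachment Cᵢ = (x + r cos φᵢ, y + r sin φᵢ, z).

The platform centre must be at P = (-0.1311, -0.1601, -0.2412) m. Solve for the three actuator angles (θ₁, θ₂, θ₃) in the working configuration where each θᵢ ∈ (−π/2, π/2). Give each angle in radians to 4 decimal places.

θ₁ = 1.3089, θ₂ = 1.1343, θ₃ = -0.3489

arm 1 (φ=0.0°): x'=-0.1311, y'=-0.1601
  A=0.2211, B=-0.2412, C=(l²−L²−A²−y'²−z²)/(2L)=-0.1757
  γ=atan2(-0.2412,0.2211)=-0.8288;  ψ=arccos(-0.5371)=2.1378;  θ1=γ+ψ≈1.3089
φ2=120.0° → target in arm frame (-0.0731, 0.1936)
  e−x'=0.1631;  (l²−L²−(e−x')²−y'²−z²)/2L = -0.1496
  √(A²+B²)=0.2912;  θ2 = -0.9762+2.1105 ≈ 1.1343
rotate P by −φ3: (0.2042, -0.0335, -0.2412)
  A=-0.1142, B=-0.2412, C=(l²−L²−A²−y'²−z²)/(2L)=-0.0249
  √(A²+B²)=0.2669;  θ3 = -2.0130+1.6641 ≈ -0.3489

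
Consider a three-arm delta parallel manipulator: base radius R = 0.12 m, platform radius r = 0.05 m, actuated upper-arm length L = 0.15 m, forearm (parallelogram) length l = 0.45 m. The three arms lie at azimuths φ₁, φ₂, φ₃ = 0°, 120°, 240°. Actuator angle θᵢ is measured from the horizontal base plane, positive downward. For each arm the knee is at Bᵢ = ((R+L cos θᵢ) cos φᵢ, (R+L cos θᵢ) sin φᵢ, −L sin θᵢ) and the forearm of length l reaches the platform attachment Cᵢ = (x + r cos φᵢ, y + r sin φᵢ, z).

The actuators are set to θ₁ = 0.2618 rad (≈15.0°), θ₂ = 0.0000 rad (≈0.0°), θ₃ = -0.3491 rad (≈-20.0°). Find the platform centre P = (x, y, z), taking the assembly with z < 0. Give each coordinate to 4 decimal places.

S1 = (0.2149·cos0.0°, 0.2149·sin0.0°, -0.0388) = (0.2149, 0.0000, -0.0388)
φ2=120.0°: virtual centre (-0.1100, 0.1905, 0.0000), radius l
arm 3 at φ=240.0°: (R−r)+L cos θ3 = 0.2110;  S3 = (-0.1055, -0.1827, 0.0513)
eliminate P² terms by subtracting sphere 1 from 2 and 3
linear system: -0.6498x+0.3811y = 0.0007−0.0776z; -0.6407x+-0.3654y = -0.0006−0.1803z
Cramer: x(z) = -0.0001+0.2015z;  y(z) = 0.0017+0.1399z
sphere 1 gives Az²+Bz+C=0 with A=1.0602, B=-0.0085, C=-0.1548;  B²−4AC=0.6564;  roots -0.3781, 0.3861;  negative root z = -0.3781
x = -0.0763, y = -0.0512

(-0.0763, -0.0512, -0.3781)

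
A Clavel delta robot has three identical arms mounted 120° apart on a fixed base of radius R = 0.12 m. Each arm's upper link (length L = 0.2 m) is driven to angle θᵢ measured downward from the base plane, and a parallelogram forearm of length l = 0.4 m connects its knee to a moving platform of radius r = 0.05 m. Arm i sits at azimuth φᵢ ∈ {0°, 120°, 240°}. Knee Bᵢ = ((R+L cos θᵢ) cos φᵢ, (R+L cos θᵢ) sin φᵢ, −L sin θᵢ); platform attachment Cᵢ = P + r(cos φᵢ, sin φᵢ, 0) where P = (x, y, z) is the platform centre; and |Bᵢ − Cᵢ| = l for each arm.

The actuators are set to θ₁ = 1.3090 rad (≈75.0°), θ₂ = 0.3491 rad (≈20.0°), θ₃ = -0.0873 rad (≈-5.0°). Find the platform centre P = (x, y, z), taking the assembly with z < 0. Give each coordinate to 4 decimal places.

arm 1 at φ=0.0°: (R−r)+L cos θ1 = 0.1218;  O1 = (0.1218, 0.0000, -0.1932)
O2 = (0.2579·cos120.0°, 0.2579·sin120.0°, -0.0684) = (-0.1290, 0.2234, -0.0684)
O3 = (0.2692·cos240.0°, 0.2692·sin240.0°, 0.0174) = (-0.1346, -0.2332, 0.0174)
|O₂|²−|O₁|² = 0.0191;  |O₃|²−|O₁|² = 0.0206
[-0.5015 0.4468 0.2495]·P = 0.0191;  [-0.5128 -0.4663 0.4212]·P = 0.0206
det = 0.4629;  x = -0.0391+0.6579z,  y = -0.0012+0.1799z
into |P−O₁|² = l²: 1.4652z² + 0.1742z + -0.0968 = 0;  Δ = 0.5976;  z = -0.3233 or 0.2044 → z<0 root = -0.3233
x = -0.2518, y = -0.0594

(-0.2518, -0.0594, -0.3233)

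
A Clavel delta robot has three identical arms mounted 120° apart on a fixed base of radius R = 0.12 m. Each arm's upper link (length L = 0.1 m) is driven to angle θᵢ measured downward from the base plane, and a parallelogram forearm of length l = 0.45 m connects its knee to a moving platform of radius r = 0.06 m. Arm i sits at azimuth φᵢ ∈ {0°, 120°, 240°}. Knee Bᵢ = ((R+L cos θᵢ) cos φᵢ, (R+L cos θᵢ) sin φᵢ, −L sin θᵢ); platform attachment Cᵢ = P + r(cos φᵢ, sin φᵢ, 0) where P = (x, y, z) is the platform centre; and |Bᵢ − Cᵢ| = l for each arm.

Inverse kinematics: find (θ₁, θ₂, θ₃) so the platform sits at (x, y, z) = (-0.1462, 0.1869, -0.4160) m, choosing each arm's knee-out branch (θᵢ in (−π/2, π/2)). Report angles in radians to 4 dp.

arm 1 (φ=0.0°): x'=-0.1462, y'=0.1869
  A=0.2062, B=-0.4160, C=(l²−L²−A²−y'²−z²)/(2L)=-0.2900
  γ=atan2(-0.4160,0.2062)=-1.1106;  ψ=arccos(-0.6247)=2.2455;  θ1=γ+ψ≈1.1349
arm 2 (φ=120.0°): x'=0.2350, y'=0.0332
  A=-0.1750, B=-0.4160, C=(l²−L²−A²−y'²−z²)/(2L)=-0.0613
  γ=atan2(-0.4160,-0.1750)=-1.9689;  ψ=arccos(-0.1359)=1.7071;  θ2=γ+ψ≈-0.2618
arm 3 (φ=240.0°): x'=-0.0888, y'=-0.2201
  A cos θ + B sin θ = C:  0.1488·cos θ + -0.4160·sin θ = -0.2556
  √(A²+B²)=0.4418;  θ3 = -1.2274+2.1876 ≈ 0.9603

θ₁ = 1.1349, θ₂ = -0.2618, θ₃ = 0.9603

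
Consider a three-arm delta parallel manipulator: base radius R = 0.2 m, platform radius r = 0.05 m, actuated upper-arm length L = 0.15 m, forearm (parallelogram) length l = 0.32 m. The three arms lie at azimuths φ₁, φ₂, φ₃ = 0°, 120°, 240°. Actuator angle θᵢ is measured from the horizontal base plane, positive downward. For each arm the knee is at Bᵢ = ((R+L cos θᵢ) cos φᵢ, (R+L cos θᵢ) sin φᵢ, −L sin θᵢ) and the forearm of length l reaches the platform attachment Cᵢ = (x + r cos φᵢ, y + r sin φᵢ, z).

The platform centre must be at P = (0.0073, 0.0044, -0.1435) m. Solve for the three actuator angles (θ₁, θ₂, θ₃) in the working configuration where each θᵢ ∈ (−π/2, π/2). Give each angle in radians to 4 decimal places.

φ1=0.0° → target in arm frame (0.0073, 0.0044)
  A=0.1427, B=-0.1435, C=(l²−L²−A²−y'²−z²)/(2L)=0.1298
  θ1 = atan2(B,A) + arccos(C/0.2024) = 0.0866
φ2=120.0° → target in arm frame (0.0002, -0.0085)
  A=0.1498, B=-0.1435, C=(l²−L²−A²−y'²−z²)/(2L)=0.1226
  √(A²+B²)=0.2075;  θ2 = -0.7638+0.9385 ≈ 0.1747
rotate P by −φ3: (-0.0075, 0.0041, -0.1435)
  A cos θ + B sin θ = C:  0.1575·cos θ + -0.1435·sin θ = 0.1150
  θ3 = atan2(B,A) + arccos(C/0.2130) = 0.2616

θ₁ = 0.0866, θ₂ = 0.1747, θ₃ = 0.2616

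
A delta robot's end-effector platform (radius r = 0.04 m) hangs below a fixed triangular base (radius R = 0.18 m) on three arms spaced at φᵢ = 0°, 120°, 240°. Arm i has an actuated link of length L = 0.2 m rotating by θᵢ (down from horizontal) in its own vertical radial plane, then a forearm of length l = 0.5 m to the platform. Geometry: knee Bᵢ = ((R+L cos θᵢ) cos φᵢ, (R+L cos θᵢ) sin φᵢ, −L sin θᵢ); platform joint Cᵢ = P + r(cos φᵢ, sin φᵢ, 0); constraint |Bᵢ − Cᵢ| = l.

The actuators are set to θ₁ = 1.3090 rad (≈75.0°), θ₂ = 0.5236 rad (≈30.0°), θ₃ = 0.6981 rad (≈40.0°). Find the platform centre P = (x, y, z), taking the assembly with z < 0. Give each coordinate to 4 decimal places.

O1 = (0.1918·cos0.0°, 0.1918·sin0.0°, -0.1932) = (0.1918, 0.0000, -0.1932)
O2 = (0.3132·cos120.0°, 0.3132·sin120.0°, -0.1000) = (-0.1566, 0.2712, -0.1000)
arm 3 at φ=240.0°: ρ3 = 0.2932;  O3 = (-0.1466, -0.2539, -0.1286)
|O₂|²−|O₁|² = 0.0340;  |O₃|²−|O₁|² = 0.0284
plane₁₂: -0.6967x+0.5425y+0.1864z = 0.0340
det = 0.7210;  x = -0.0453+0.2285z,  y = 0.0045+-0.0500z
into |P−O₁|² = l²: 1.0547z² + 0.2776z + -0.1564 = 0;  Δ = 0.7371;  z = -0.5386 or 0.2754 → z<0 root = -0.5386
x = -0.1684, y = 0.0314

(-0.1684, 0.0314, -0.5386)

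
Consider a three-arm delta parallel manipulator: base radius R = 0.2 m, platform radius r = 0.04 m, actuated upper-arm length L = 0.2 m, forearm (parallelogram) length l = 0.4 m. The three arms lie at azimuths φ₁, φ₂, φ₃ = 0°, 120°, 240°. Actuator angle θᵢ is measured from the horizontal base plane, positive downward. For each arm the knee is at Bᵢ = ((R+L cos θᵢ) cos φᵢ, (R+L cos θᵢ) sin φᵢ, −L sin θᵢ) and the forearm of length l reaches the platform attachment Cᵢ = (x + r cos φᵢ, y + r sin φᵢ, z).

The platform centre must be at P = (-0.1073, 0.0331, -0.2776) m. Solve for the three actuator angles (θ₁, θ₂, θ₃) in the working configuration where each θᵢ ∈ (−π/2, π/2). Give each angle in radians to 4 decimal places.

arm 1 (φ=0.0°): x'=-0.1073, y'=0.0331
  A=0.2673, B=-0.2776, C=(l²−L²−A²−y'²−z²)/(2L)=-0.0740
  θ1 = atan2(B,A) + arccos(C/0.3854) = 0.9598
arm 2 (φ=120.0°): x'=0.0823, y'=0.0764
  A cos θ + B sin θ = C:  0.0777·cos θ + -0.2776·sin θ = 0.0777
  γ=atan2(-0.2776,0.0777)=-1.2979;  ψ=arccos(0.2695)=1.2980;  θ2=γ+ψ≈0.0000
arm 3 (φ=240.0°): x'=0.0250, y'=-0.1095
  e−x'=0.1350;  (l²−L²−(e−x')²−y'²−z²)/2L = 0.0318
  γ=atan2(-0.2776,0.1350)=-1.1181;  ψ=arccos(0.1031)=1.4676;  θ3=γ+ψ≈0.3494

θ₁ = 0.9598, θ₂ = 0.0000, θ₃ = 0.3494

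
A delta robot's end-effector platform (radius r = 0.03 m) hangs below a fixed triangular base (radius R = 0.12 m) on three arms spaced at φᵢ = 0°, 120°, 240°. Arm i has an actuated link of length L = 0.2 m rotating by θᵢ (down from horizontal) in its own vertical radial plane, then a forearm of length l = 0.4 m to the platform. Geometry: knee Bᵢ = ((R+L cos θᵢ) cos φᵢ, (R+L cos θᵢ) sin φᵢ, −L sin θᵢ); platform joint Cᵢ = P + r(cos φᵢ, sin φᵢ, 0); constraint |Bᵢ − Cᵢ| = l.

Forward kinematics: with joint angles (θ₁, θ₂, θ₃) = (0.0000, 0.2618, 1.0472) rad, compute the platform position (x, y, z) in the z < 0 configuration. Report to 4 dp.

S1 = (0.2900·cos0.0°, 0.2900·sin0.0°, 0.0000) = (0.2900, 0.0000, 0.0000)
S2 = (0.2832·cos120.0°, 0.2832·sin120.0°, -0.0518) = (-0.1416, 0.2452, -0.0518)
φ3=240.0°: virtual centre (-0.0950, -0.1645, -0.1732), radius l
|S₂|²−|S₁|² = -0.0012;  |S₃|²−|S₁|² = -0.0180
linear system: -0.8632x+0.4905y = -0.0012−-0.1035z; -0.7700x+-0.3291y = -0.0180−-0.3464z
det = 0.6617;  x = 0.0140+-0.3082z,  y = 0.0221+-0.3314z
sphere 1 gives Az²+Bz+C=0 with A=1.2048, B=0.1556, C=-0.0833;  B²−4AC=0.4257;  roots -0.3353, 0.2062;  negative root z = -0.3353
x = 0.1173, y = 0.1332

(0.1173, 0.1332, -0.3353)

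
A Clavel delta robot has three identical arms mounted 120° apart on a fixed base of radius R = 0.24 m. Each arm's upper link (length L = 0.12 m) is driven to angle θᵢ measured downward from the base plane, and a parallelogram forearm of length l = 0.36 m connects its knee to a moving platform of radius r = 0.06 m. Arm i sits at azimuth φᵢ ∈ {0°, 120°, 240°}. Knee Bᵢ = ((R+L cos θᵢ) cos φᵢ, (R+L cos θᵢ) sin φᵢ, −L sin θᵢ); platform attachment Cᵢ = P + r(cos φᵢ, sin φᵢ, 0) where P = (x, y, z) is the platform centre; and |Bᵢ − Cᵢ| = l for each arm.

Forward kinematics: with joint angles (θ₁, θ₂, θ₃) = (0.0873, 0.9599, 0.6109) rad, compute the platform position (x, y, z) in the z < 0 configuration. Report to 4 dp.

arm 1 at φ=0.0°: e+L cos θ1 = 0.2995;  centre 1 = (0.2995, 0.0000, -0.0105)
arm 2 at φ=120.0°: e+L cos θ2 = 0.2488;  centre 2 = (-0.1244, 0.2155, -0.0983)
arm 3 at φ=240.0°: e+L cos θ3 = 0.2783;  centre 3 = (-0.1391, -0.2410, -0.0688)
eliminate P² terms by subtracting sphere 1 from 2 and 3
[-0.8479 0.4310 -0.1757]·P = -0.0183;  [-0.8774 -0.4820 -0.1167]·P = -0.0076
Cramer: x(z) = 0.0154-0.1716z;  y(z) = -0.0121+0.0701z
quadratic in z: (1.0343)z²+(0.1167)z+(-0.0486)=0, √Δ=0.4633 → z ∈ {-0.2804, 0.1675}; z = -0.2804 (taking z<0)
x = 0.0635, y = -0.0318

(0.0635, -0.0318, -0.2804)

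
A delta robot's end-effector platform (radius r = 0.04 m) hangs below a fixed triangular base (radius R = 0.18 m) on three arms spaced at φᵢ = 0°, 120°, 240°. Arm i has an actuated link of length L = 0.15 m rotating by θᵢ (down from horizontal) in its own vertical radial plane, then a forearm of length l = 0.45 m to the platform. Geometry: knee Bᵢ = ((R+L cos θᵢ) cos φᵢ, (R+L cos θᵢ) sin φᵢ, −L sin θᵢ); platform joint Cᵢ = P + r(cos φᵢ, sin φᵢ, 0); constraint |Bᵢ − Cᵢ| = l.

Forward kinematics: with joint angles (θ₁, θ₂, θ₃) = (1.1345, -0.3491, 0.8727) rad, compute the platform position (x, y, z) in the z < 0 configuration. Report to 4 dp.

centre 1 = (0.2034·cos0.0°, 0.2034·sin0.0°, -0.1359) = (0.2034, 0.0000, -0.1359)
arm 2 at φ=120.0°: (R−r)+L cos θ2 = 0.2810;  centre 2 = (-0.1405, 0.2433, 0.0513)
arm 3 at φ=240.0°: (R−r)+L cos θ3 = 0.2364;  centre 3 = (-0.1182, -0.2047, -0.1149)
subtract pairs → two planes through P
linear system: -0.6877x+0.4866y = 0.0217−0.3745z; -0.6432x+-0.4095y = 0.0092−0.0421z
Cramer: x(z) = -0.0225+0.2923z;  y(z) = 0.0128-0.3564z
into |P−centre ₁|² = l²: 1.2125z² + 0.1307z + -0.1328 = 0;  Δ = 0.6613;  z = -0.3892 or 0.2814 → z<0 root = -0.3892
x = -0.1363, y = 0.1515

(-0.1363, 0.1515, -0.3892)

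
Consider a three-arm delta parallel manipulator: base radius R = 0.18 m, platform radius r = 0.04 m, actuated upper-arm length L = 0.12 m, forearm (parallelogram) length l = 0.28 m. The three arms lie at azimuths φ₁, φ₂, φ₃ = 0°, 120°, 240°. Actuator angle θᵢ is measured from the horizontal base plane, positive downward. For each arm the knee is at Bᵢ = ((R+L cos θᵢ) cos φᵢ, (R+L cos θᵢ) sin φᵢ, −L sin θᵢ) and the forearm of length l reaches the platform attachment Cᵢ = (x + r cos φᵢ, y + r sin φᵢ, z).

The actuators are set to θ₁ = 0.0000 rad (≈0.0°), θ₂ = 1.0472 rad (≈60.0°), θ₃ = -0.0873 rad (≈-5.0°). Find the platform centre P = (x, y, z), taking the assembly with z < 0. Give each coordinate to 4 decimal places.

φ1=0.0°: virtual centre (0.2600, 0.0000, 0.0000), radius l
S2 = (0.2000·cos120.0°, 0.2000·sin120.0°, -0.1039) = (-0.1000, 0.1732, -0.1039)
φ3=240.0°: virtual centre (-0.1298, -0.2248, 0.0105), radius l
|S₂|²−|S₁|² = -0.0168;  |S₃|²−|S₁|² = -0.0001
linear system: -0.7200x+0.3464y = -0.0168−-0.2078z; -0.7795x+-0.4495y = -0.0001−0.0209z
Cramer: x(z) = 0.0128-0.1452z;  y(z) = -0.0219+0.2983z
into |P−S₁|² = l²: 1.1100z² + 0.0587z + -0.0168 = 0;  Δ = 0.0781;  z = -0.1523 or 0.0994 → z<0 root = -0.1523
x = 0.0349, y = -0.0673

(0.0349, -0.0673, -0.1523)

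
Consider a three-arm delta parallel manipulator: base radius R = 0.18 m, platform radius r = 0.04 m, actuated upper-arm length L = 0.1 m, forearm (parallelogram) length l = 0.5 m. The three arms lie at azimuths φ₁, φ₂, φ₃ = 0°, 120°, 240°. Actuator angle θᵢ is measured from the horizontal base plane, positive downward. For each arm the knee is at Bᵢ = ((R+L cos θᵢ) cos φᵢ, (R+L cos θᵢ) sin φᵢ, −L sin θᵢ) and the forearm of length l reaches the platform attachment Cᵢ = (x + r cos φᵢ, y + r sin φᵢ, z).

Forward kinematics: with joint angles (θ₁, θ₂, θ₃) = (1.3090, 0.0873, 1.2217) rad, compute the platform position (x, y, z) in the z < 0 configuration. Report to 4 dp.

(-0.0914, 0.1368, -0.5029)

O1 = (0.1659·cos0.0°, 0.1659·sin0.0°, -0.0966) = (0.1659, 0.0000, -0.0966)
O2 = (0.2396·cos120.0°, 0.2396·sin120.0°, -0.0087) = (-0.1198, 0.2075, -0.0087)
φ3=240.0°: virtual centre (-0.0871, -0.1509, -0.0940), radius l
|O₂|²−|O₁|² = 0.0206;  |O₃|²−|O₁|² = 0.0023
linear system: -0.5714x+0.4150y = 0.0206−0.1757z; -0.5060x+-0.3017y = 0.0023−0.0052z
det = 0.3824;  x = -0.0188+0.1444z,  y = 0.0238+-0.2247z
quadratic in z: (1.0713)z²+(0.1291)z+(-0.2060)=0, √Δ=0.9484 → z ∈ {-0.5029, 0.3823}; z = -0.5029 (taking z<0)
x = -0.0914, y = 0.1368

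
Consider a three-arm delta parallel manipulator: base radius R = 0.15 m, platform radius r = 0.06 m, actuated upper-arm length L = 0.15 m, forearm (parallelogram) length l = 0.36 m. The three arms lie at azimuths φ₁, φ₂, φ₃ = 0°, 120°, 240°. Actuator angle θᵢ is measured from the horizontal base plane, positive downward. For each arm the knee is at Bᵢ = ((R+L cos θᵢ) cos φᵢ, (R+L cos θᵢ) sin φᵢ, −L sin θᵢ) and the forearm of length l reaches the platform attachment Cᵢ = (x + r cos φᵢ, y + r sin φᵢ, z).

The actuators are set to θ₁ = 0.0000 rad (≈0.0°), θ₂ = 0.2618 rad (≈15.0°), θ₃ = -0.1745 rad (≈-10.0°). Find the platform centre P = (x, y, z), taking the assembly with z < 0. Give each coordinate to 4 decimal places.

φ1=0.0°: virtual centre (0.2400, 0.0000, 0.0000), radius l
φ2=120.0°: virtual centre (-0.1174, 0.2034, -0.0388), radius l
φ3=240.0°: virtual centre (-0.1189, -0.2059, 0.0260), radius l
eliminate P² terms by subtracting sphere 1 from 2 and 3
linear system: -0.7149x+0.4068y = -0.0009−-0.0776z; -0.7177x+-0.4117y = -0.0004−0.0521z
Cramer: x(z) = 0.0009-0.0184z;  y(z) = -0.0006+0.1585z
quadratic in z: (1.0255)z²+(0.0086)z+(-0.0724)=0, √Δ=0.5452 → z ∈ {-0.2700, 0.2616}; z = -0.2700 (taking z<0)
x = 0.0059, y = -0.0434

(0.0059, -0.0434, -0.2700)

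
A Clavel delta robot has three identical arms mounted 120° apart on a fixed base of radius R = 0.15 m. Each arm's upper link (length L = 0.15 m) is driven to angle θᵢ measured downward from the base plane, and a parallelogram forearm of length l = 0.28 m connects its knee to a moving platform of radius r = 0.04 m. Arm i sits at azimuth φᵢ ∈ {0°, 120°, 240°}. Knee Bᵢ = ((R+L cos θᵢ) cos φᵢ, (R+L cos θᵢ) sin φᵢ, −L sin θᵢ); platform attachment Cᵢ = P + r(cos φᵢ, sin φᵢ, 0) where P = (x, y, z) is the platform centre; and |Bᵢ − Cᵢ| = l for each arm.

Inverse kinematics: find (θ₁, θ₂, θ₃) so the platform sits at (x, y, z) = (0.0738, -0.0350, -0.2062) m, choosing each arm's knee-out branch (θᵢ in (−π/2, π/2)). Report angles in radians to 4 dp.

arm 1 (φ=0.0°): x'=0.0738, y'=-0.0350
  A=0.0362, B=-0.2062, C=(l²−L²−A²−y'²−z²)/(2L)=0.0362
  γ=atan2(-0.2062,0.0362)=-1.3970;  ψ=arccos(0.1727)=1.3972;  θ1=γ+ψ≈0.0002
arm 2 (φ=120.0°): x'=-0.0672, y'=-0.0464
  A cos θ + B sin θ = C:  0.1772·cos θ + -0.2062·sin θ = -0.0673
  √(A²+B²)=0.2719;  θ2 = -0.8609+1.8208 ≈ 0.9599
arm 3 (φ=240.0°): x'=-0.0066, y'=0.0814
  e−x'=0.1166;  (l²−L²−(e−x')²−y'²−z²)/2L = -0.0228
  √(A²+B²)=0.2369;  θ3 = -1.0562+1.6672 ≈ 0.6110

θ₁ = 0.0002, θ₂ = 0.9599, θ₃ = 0.6110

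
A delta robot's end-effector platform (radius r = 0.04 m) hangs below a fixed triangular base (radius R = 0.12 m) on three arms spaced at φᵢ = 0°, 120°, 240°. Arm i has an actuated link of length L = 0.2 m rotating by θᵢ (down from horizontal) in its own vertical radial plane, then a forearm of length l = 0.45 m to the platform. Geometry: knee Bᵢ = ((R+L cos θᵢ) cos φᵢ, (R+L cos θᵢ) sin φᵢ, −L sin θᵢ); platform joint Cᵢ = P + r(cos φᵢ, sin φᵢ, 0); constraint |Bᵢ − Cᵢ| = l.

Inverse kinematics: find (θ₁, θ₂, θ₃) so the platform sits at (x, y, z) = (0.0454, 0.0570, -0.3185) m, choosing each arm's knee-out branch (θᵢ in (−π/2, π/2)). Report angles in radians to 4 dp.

θ₁ = -0.3494, θ₂ = -0.2621, θ₃ = 0.1742

arm 1 (φ=0.0°): x'=0.0454, y'=0.0570
  A=0.0346, B=-0.3185, C=(l²−L²−A²−y'²−z²)/(2L)=0.1415
  γ=atan2(-0.3185,0.0346)=-1.4626;  ψ=arccos(0.4418)=1.1132;  θ1=γ+ψ≈-0.3494
rotate P by −φ2: (0.0267, -0.0678, -0.3185)
  A=0.0533, B=-0.3185, C=(l²−L²−A²−y'²−z²)/(2L)=0.1340
  γ=atan2(-0.3185,0.0533)=-1.4049;  ψ=arccos(0.4151)=1.1428;  θ2=γ+ψ≈-0.2621
φ3=240.0° → target in arm frame (-0.0721, 0.0108)
  A cos θ + B sin θ = C:  0.1521·cos θ + -0.3185·sin θ = 0.0945
  γ=atan2(-0.3185,0.1521)=-1.1254;  ψ=arccos(0.2679)=1.2996;  θ3=γ+ψ≈0.1742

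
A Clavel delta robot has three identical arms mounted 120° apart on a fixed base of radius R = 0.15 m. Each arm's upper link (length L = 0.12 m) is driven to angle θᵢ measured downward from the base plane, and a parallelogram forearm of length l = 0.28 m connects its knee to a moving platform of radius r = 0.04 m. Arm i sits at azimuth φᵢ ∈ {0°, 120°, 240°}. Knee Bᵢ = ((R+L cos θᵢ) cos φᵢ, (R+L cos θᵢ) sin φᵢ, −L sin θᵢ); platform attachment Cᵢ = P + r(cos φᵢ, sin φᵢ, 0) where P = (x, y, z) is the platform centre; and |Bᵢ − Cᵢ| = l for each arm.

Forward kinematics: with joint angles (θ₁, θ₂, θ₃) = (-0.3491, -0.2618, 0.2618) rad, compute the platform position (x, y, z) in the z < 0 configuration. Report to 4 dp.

O1 = (0.2228·cos0.0°, 0.2228·sin0.0°, 0.0410) = (0.2228, 0.0000, 0.0410)
O2 = (0.2259·cos120.0°, 0.2259·sin120.0°, 0.0311) = (-0.1130, 0.1956, 0.0311)
O3 = (0.2259·cos240.0°, 0.2259·sin240.0°, -0.0311) = (-0.1130, -0.1956, -0.0311)
|O₂|²−|O₁|² = 0.0007;  |O₃|²−|O₁|² = 0.0007
linear system: -0.6714x+0.3913y = 0.0007−-0.0200z; -0.6714x+-0.3913y = 0.0007−-0.1442z
det = 0.5255;  x = -0.0010+-0.1223z,  y = 0.0000+-0.1587z
quadratic in z: (1.0401)z²+(-0.0274)z+(-0.0266)=0, √Δ=0.3340 → z ∈ {-0.1474, 0.1737}; z = -0.1474 (taking z<0)
x = 0.0170, y = 0.0234

(0.0170, 0.0234, -0.1474)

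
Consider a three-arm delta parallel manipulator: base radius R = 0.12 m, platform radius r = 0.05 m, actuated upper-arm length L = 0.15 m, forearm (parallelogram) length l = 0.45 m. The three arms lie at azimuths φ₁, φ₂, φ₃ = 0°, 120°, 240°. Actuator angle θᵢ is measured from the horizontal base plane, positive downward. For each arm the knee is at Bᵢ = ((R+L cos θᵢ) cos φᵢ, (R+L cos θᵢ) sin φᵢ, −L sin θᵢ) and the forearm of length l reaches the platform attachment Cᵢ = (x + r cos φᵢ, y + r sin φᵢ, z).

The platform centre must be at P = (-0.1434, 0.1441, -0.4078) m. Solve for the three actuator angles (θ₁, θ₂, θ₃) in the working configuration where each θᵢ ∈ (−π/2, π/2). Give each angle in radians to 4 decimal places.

φ1=0.0° → target in arm frame (-0.1434, 0.1441)
  e−x'=0.2134;  (l²−L²−(e−x')²−y'²−z²)/2L = -0.1754
  θ1 = atan2(B,A) + arccos(C/0.4603) = 0.8730
rotate P by −φ2: (0.1965, 0.0521, -0.4078)
  e−x'=-0.1265;  (l²−L²−(e−x')²−y'²−z²)/2L = -0.0167
  θ2 = atan2(B,A) + arccos(C/0.4270) = -0.2616
rotate P by −φ3: (-0.0531, -0.1962, -0.4078)
  A cos θ + B sin θ = C:  0.1231·cos θ + -0.4078·sin θ = -0.1332
  γ=atan2(-0.4078,0.1231)=-1.2776;  ψ=arccos(-0.3127)=1.8888;  θ3=γ+ψ≈0.6112

θ₁ = 0.8730, θ₂ = -0.2616, θ₃ = 0.6112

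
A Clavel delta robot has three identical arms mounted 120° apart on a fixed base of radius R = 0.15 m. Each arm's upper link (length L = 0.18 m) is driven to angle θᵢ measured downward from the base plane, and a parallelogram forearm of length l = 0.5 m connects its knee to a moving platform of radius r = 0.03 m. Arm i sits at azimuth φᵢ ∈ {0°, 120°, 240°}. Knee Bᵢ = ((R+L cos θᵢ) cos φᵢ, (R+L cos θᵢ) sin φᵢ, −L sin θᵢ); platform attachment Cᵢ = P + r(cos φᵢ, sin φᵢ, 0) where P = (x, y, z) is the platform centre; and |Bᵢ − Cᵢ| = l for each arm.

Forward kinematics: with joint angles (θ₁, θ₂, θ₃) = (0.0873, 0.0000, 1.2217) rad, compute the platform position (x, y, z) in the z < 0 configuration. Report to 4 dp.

(0.1133, 0.2219, -0.4233)

arm 1 at φ=0.0°: e+L cos θ1 = 0.2993;  S1 = (0.2993, 0.0000, -0.0157)
arm 2 at φ=120.0°: e+L cos θ2 = 0.3000;  S2 = (-0.1500, 0.2598, 0.0000)
arm 3 at φ=240.0°: e+L cos θ3 = 0.1816;  S3 = (-0.0908, -0.1572, -0.1691)
|S₂|²−|S₁|² = 0.0002;  |S₃|²−|S₁|² = -0.0283
linear system: -0.8986x+0.5196y = 0.0002−0.0314z; -0.7802x+-0.3145y = -0.0283−-0.3069z
Cramer: x(z) = 0.0213-0.2174z;  y(z) = 0.0371-0.4364z
quadratic in z: (1.2378)z²+(0.1199)z+(-0.1711)=0, √Δ=0.9281 → z ∈ {-0.4233, 0.3265}; z = -0.4233 (taking z<0)
x = 0.1133, y = 0.2219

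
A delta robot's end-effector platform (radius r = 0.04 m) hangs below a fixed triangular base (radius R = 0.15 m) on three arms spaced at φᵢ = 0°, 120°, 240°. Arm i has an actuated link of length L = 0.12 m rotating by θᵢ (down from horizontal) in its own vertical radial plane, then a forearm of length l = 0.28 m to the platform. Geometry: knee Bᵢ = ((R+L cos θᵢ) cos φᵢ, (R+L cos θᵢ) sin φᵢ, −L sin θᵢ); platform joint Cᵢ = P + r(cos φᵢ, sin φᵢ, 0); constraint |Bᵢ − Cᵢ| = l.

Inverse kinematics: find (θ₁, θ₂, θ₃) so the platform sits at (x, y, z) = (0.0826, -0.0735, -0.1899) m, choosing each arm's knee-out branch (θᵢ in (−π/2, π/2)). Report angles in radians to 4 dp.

θ₁ = -0.3495, θ₂ = 1.1341, θ₃ = 0.2616

arm 1 (φ=0.0°): x'=0.0826, y'=-0.0735
  A=0.0274, B=-0.1899, C=(l²−L²−A²−y'²−z²)/(2L)=0.0908
  √(A²+B²)=0.1919;  θ1 = -1.4275+1.0780 ≈ -0.3495
φ2=120.0° → target in arm frame (-0.1050, -0.0348)
  e−x'=0.2150;  (l²−L²−(e−x')²−y'²−z²)/2L = -0.0812
  θ2 = atan2(B,A) + arccos(C/0.2868) = 1.1341
arm 3 (φ=240.0°): x'=0.0224, y'=0.1083
  A cos θ + B sin θ = C:  0.0876·cos θ + -0.1899·sin θ = 0.0355
  γ=atan2(-0.1899,0.0876)=-1.1384;  ψ=arccos(0.1699)=1.4000;  θ3=γ+ψ≈0.2616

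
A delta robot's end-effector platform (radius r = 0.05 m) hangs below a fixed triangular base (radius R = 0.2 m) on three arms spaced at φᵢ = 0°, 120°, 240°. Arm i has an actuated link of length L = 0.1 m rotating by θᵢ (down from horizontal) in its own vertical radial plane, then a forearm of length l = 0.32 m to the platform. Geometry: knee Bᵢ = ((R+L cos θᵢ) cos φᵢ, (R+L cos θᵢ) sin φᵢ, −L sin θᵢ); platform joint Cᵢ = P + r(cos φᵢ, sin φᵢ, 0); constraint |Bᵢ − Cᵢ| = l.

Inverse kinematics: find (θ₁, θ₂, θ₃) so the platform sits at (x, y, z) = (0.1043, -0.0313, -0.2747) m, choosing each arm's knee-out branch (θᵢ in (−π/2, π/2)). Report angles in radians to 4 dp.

φ1=0.0° → target in arm frame (0.1043, -0.0313)
  A=0.0457, B=-0.2747, C=(l²−L²−A²−y'²−z²)/(2L)=0.0694
  √(A²+B²)=0.2785;  θ1 = -1.4059+1.3191 ≈ -0.0869
arm 2 (φ=120.0°): x'=-0.0793, y'=-0.0747
  A cos θ + B sin θ = C:  0.2293·cos θ + -0.2747·sin θ = -0.2060
  γ=atan2(-0.2747,0.2293)=-0.8753;  ψ=arccos(-0.5757)=2.1842;  θ2=γ+ψ≈1.3089
rotate P by −φ3: (-0.0250, 0.1060, -0.2747)
  e−x'=0.1750;  (l²−L²−(e−x')²−y'²−z²)/2L = -0.1247
  √(A²+B²)=0.3257;  θ3 = -1.0035+1.9635 ≈ 0.9601

θ₁ = -0.0869, θ₂ = 1.3089, θ₃ = 0.9601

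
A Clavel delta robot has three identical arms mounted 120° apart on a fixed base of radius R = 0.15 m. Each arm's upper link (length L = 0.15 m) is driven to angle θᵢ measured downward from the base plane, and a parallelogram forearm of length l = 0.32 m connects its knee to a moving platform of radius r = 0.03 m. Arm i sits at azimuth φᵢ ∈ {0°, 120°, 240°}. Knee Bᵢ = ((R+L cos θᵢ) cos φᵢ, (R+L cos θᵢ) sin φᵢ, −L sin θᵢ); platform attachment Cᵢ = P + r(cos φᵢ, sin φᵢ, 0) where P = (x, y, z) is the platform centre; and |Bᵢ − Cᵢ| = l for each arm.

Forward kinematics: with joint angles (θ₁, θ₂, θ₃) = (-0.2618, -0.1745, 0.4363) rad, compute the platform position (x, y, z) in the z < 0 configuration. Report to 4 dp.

(0.0263, 0.0372, -0.1711)

arm 1 at φ=0.0°: ρ1 = 0.2649;  centre 1 = (0.2649, 0.0000, 0.0388)
centre 2 = (0.2677·cos120.0°, 0.2677·sin120.0°, 0.0260) = (-0.1339, 0.2319, 0.0260)
arm 3 at φ=240.0°: ρ3 = 0.2559;  centre 3 = (-0.1280, -0.2217, -0.0634)
eliminate P² terms by subtracting sphere 1 from 2 and 3
[-0.7975 0.4637 -0.0256]·P = 0.0007;  [-0.7857 -0.4433 -0.2044]·P = -0.0021
Cramer: x(z) = 0.0010-0.1478z;  y(z) = 0.0031-0.1991z
quadratic in z: (1.0615)z²+(-0.0009)z+(-0.0312)=0, √Δ=0.3641 → z ∈ {-0.1711, 0.1719}; z = -0.1711 (taking z<0)
x = 0.0263, y = 0.0372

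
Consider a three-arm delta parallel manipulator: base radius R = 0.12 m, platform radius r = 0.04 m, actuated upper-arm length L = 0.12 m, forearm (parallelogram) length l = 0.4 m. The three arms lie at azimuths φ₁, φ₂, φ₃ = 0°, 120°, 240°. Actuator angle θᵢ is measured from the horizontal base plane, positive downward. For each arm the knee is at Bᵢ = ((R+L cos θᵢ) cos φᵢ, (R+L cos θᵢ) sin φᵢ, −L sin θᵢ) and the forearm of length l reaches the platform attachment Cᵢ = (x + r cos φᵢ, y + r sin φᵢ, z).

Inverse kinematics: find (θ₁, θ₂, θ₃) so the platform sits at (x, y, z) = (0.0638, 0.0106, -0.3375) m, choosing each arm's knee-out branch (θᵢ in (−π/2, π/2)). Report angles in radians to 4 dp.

θ₁ = -0.3486, θ₂ = 0.0876, θ₃ = 0.1747

arm 1 (φ=0.0°): x'=0.0638, y'=0.0106
  A=0.0162, B=-0.3375, C=(l²−L²−A²−y'²−z²)/(2L)=0.1305
  θ1 = atan2(B,A) + arccos(C/0.3379) = -0.3486
φ2=120.0° → target in arm frame (-0.0227, -0.0606)
  A cos θ + B sin θ = C:  0.1027·cos θ + -0.3375·sin θ = 0.0728
  √(A²+B²)=0.3528;  θ2 = -1.2753+1.3629 ≈ 0.0876
φ3=240.0° → target in arm frame (-0.0411, 0.0500)
  A cos θ + B sin θ = C:  0.1211·cos θ + -0.3375·sin θ = 0.0606
  θ3 = atan2(B,A) + arccos(C/0.3586) = 0.1747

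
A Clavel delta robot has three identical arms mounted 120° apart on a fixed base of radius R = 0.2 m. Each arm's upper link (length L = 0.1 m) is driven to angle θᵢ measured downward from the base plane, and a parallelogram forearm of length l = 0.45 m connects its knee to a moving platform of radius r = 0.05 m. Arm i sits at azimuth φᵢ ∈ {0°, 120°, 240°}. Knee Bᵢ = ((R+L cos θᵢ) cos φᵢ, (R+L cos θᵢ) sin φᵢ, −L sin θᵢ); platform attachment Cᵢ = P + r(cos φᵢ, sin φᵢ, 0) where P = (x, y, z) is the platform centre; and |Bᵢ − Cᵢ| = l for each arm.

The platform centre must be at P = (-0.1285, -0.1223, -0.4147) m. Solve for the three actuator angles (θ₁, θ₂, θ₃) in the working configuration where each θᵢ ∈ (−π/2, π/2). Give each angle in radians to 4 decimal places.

rotate P by −φ1: (-0.1285, -0.1223, -0.4147)
  e−x'=0.2785;  (l²−L²−(e−x')²−y'²−z²)/2L = -0.3600
  γ=atan2(-0.4147,0.2785)=-0.9794;  ψ=arccos(-0.7206)=2.3755;  θ1=γ+ψ≈1.3961
arm 2 (φ=120.0°): x'=-0.0417, y'=0.1724
  A cos θ + B sin θ = C:  0.1917·cos θ + -0.4147·sin θ = -0.2297
  γ=atan2(-0.4147,0.1917)=-1.1379;  ψ=arccos(-0.5028)=2.0977;  θ2=γ+ψ≈0.9598
φ3=240.0° → target in arm frame (0.1702, -0.0501)
  A=-0.0202, B=-0.4147, C=(l²−L²−A²−y'²−z²)/(2L)=0.0880
  √(A²+B²)=0.4152;  θ3 = -1.6194+1.3572 ≈ -0.2622

θ₁ = 1.3961, θ₂ = 0.9598, θ₃ = -0.2622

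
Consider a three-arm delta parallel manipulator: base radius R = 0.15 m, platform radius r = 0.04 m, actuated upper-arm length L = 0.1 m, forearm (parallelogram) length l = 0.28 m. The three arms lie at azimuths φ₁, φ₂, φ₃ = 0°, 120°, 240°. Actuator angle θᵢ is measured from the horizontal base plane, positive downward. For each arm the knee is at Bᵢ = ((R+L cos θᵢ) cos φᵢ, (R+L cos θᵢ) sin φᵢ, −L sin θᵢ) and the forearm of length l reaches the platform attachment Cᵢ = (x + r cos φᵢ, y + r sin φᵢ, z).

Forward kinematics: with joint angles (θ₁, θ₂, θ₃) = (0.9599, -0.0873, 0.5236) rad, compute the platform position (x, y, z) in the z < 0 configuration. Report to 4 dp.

(-0.0663, 0.0413, -0.2306)

φ1=0.0°: virtual centre (0.1674, 0.0000, -0.0819), radius l
arm 2 at φ=120.0°: ρ2 = 0.2096;  O2 = (-0.1048, 0.1815, 0.0087)
O3 = (0.1966·cos240.0°, 0.1966·sin240.0°, -0.0500) = (-0.0983, -0.1703, -0.0500)
subtract pairs → two planes through P
linear system: -0.5443x+0.3631y = 0.0093−0.1813z; -0.5313x+-0.3405y = 0.0064−0.0638z
Cramer: x(z) = -0.0145+0.2244z;  y(z) = 0.0038-0.1628z
sphere 1 gives Az²+Bz+C=0 with A=1.0769, B=0.0809, C=-0.0386;  B²−4AC=0.1728;  roots -0.2306, 0.1554;  negative root z = -0.2306
x = -0.0663, y = 0.0413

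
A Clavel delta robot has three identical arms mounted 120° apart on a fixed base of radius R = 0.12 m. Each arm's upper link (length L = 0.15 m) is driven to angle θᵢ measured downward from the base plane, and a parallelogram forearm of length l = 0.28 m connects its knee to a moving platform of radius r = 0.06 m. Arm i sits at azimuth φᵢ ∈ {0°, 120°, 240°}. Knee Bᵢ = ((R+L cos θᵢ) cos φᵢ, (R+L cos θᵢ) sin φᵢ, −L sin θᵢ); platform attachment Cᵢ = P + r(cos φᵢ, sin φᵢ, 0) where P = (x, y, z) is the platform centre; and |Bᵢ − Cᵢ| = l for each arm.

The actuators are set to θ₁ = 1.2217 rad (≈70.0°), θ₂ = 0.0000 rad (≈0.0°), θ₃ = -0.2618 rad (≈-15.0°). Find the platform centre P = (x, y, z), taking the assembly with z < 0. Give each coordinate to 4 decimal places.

(-0.1646, -0.0202, -0.1844)

O1 = (0.1113·cos0.0°, 0.1113·sin0.0°, -0.1410) = (0.1113, 0.0000, -0.1410)
O2 = (0.2100·cos120.0°, 0.2100·sin120.0°, 0.0000) = (-0.1050, 0.1819, 0.0000)
φ3=240.0°: virtual centre (-0.1024, -0.1774, 0.0388), radius l
|O₂|²−|O₁|² = 0.0118;  |O₃|²−|O₁|² = 0.0112
linear system: -0.4326x+0.3637y = 0.0118−0.2819z; -0.4275x+-0.3549y = 0.0112−0.3596z
det = 0.3090;  x = -0.0268+0.7469z,  y = 0.0007+0.1134z
into |P−O₁|² = l²: 1.5708z² + 0.0757z + -0.0395 = 0;  Δ = 0.2536;  z = -0.1844 or 0.1362 → z<0 root = -0.1844
x = -0.1646, y = -0.0202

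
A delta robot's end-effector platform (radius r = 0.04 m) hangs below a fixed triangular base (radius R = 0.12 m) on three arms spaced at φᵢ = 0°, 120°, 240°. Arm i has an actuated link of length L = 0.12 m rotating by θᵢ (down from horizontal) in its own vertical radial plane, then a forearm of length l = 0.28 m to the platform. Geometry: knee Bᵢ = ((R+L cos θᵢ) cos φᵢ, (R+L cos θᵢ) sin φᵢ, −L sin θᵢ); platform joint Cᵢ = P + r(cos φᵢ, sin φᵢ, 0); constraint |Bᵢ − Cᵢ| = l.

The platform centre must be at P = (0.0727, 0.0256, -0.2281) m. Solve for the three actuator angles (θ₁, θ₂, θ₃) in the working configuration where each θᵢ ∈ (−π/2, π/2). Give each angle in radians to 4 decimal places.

θ₁ = -0.1751, θ₂ = 0.4361, θ₃ = 0.6983

arm 1 (φ=0.0°): x'=0.0727, y'=0.0256
  A=0.0073, B=-0.2281, C=(l²−L²−A²−y'²−z²)/(2L)=0.0469
  √(A²+B²)=0.2282;  θ1 = -1.5388+1.3637 ≈ -0.1751
rotate P by −φ2: (-0.0142, -0.0758, -0.2281)
  A=0.0942, B=-0.2281, C=(l²−L²−A²−y'²−z²)/(2L)=-0.0110
  γ=atan2(-0.2281,0.0942)=-1.1792;  ψ=arccos(-0.0446)=1.6154;  θ2=γ+ψ≈0.4361
arm 3 (φ=240.0°): x'=-0.0585, y'=0.0502
  e−x'=0.1385;  (l²−L²−(e−x')²−y'²−z²)/2L = -0.0406
  γ=atan2(-0.2281,0.1385)=-1.0250;  ψ=arccos(-0.1520)=1.7234;  θ3=γ+ψ≈0.6983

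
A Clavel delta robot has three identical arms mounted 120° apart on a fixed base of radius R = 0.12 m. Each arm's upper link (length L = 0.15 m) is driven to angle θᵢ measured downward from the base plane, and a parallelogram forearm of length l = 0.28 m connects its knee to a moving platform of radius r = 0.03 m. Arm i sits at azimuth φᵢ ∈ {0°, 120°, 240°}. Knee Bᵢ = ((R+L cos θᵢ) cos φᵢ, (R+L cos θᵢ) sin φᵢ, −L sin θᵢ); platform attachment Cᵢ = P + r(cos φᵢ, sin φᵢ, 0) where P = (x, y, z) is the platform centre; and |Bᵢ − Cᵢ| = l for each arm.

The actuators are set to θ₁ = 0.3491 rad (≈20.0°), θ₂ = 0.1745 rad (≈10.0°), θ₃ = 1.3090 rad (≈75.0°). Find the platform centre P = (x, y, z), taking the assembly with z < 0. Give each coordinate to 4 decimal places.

arm 1 at φ=0.0°: e+L cos θ1 = 0.2310;  centre 1 = (0.2310, 0.0000, -0.0513)
centre 2 = (0.2377·cos120.0°, 0.2377·sin120.0°, -0.0260) = (-0.1189, 0.2059, -0.0260)
arm 3 at φ=240.0°: e+L cos θ3 = 0.1288;  centre 3 = (-0.0644, -0.1116, -0.1449)
|centre ₂|²−|centre ₁|² = 0.0012;  |centre ₃|²−|centre ₁|² = -0.0184
[-0.6996 0.4117 0.0505]·P = 0.0012;  [-0.5907 -0.2231 -0.1872]·P = -0.0184
Cramer: x(z) = 0.0183-0.1647z;  y(z) = 0.0340-0.4027z
into |P−centre ₁|² = l²: 1.1893z² + 0.1453z + -0.0294 = 0;  Δ = 0.1609;  z = -0.2297 or 0.1075 → z<0 root = -0.2297
x = 0.0561, y = 0.1265

(0.0561, 0.1265, -0.2297)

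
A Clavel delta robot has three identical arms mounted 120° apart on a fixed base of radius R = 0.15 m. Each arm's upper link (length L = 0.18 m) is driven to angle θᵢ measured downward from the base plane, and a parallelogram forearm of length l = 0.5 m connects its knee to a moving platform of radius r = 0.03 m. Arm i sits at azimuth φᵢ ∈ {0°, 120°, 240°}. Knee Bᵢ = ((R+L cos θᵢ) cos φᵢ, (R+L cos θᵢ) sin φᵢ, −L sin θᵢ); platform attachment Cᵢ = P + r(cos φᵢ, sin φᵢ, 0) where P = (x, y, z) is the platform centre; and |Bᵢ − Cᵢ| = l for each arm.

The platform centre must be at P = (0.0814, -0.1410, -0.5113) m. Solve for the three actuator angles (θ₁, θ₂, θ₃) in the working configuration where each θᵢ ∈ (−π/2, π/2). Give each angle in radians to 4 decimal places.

rotate P by −φ1: (0.0814, -0.1410, -0.5113)
  e−x'=0.0386;  (l²−L²−(e−x')²−y'²−z²)/2L = -0.1811
  θ1 = atan2(B,A) + arccos(C/0.5128) = 0.4363
arm 2 (φ=120.0°): x'=-0.1628, y'=0.0000
  A=0.2828, B=-0.5113, C=(l²−L²−A²−y'²−z²)/(2L)=-0.3439
  γ=atan2(-0.5113,0.2828)=-1.0656;  ψ=arccos(-0.5886)=2.2001;  θ2=γ+ψ≈1.1345
φ3=240.0° → target in arm frame (0.0814, 0.1410)
  A=0.0386, B=-0.5113, C=(l²−L²−A²−y'²−z²)/(2L)=-0.1811
  √(A²+B²)=0.5128;  θ3 = -1.4955+1.9318 ≈ 0.4363

θ₁ = 0.4363, θ₂ = 1.1345, θ₃ = 0.4363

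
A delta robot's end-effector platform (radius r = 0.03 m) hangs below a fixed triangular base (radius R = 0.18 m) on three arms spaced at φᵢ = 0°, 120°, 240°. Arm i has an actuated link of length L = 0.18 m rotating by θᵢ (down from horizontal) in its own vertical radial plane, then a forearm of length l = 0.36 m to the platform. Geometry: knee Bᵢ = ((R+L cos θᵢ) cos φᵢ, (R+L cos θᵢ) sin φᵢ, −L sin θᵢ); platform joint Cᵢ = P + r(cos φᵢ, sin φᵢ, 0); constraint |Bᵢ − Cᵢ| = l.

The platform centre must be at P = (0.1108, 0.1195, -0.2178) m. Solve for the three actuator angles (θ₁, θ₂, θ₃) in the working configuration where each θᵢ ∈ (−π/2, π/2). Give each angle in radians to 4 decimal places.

θ₁ = -0.2621, θ₂ = 0.2619, θ₃ = 1.3090

rotate P by −φ1: (0.1108, 0.1195, -0.2178)
  A=0.0392, B=-0.2178, C=(l²−L²−A²−y'²−z²)/(2L)=0.0943
  γ=atan2(-0.2178,0.0392)=-1.3927;  ψ=arccos(0.4261)=1.1306;  θ1=γ+ψ≈-0.2621
rotate P by −φ2: (0.0481, -0.1557, -0.2178)
  A cos θ + B sin θ = C:  0.1019·cos θ + -0.2178·sin θ = 0.0420
  √(A²+B²)=0.2405;  θ2 = -1.1332+1.3951 ≈ 0.2619
φ3=240.0° → target in arm frame (-0.1589, 0.0362)
  A=0.3089, B=-0.2178, C=(l²−L²−A²−y'²−z²)/(2L)=-0.1304
  γ=atan2(-0.2178,0.3089)=-0.6141;  ψ=arccos(-0.3451)=1.9232;  θ3=γ+ψ≈1.3090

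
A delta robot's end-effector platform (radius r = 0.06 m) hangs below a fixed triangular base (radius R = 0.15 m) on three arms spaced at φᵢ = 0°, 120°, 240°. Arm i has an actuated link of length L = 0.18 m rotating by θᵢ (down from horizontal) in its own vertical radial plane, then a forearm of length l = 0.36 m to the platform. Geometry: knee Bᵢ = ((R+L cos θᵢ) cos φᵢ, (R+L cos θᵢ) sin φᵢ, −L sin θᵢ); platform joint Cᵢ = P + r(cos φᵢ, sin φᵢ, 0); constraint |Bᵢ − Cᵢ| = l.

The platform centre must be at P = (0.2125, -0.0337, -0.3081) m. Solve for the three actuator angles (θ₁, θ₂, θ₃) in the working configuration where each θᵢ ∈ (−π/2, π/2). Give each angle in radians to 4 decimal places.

θ₁ = -0.2620, θ₂ = 1.2220, θ₃ = 1.0472

rotate P by −φ1: (0.2125, -0.0337, -0.3081)
  A cos θ + B sin θ = C:  -0.1225·cos θ + -0.3081·sin θ = -0.0385
  θ1 = atan2(B,A) + arccos(C/0.3316) = -0.2620
rotate P by −φ2: (-0.1354, -0.1672, -0.3081)
  A=0.2254, B=-0.3081, C=(l²−L²−A²−y'²−z²)/(2L)=-0.2125
  γ=atan2(-0.3081,0.2254)=-0.9391;  ψ=arccos(-0.5566)=2.1611;  θ2=γ+ψ≈1.2220
arm 3 (φ=240.0°): x'=-0.0771, y'=0.2009
  A=0.1671, B=-0.3081, C=(l²−L²−A²−y'²−z²)/(2L)=-0.1833
  √(A²+B²)=0.3505;  θ3 = -1.0739+2.1212 ≈ 1.0472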